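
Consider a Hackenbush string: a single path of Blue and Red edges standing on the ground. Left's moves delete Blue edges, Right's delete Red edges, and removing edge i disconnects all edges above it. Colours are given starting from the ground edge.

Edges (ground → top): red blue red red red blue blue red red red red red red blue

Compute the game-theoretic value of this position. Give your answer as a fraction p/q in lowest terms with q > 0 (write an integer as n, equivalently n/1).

-7421/8192

Build value(s[:k]) for k = 1..14, string s = red blue red red red blue blue red red red red red red blue.
value_1 [r]  L=[·]  R=[0]  -> -1
value_2 [rb]  L=[-1]  R=[0]  -> -1/2
value_3 [rbr]  L=[-1]  R=[-1/2; 0]  -> -3/4
value_4 [rbrr]  L=[-1]  R=[-3/4; -1/2; 0]  -> -7/8
value_5 [rbrrr]  L=[-1]  R=[-7/8; -3/4; -1/2; 0]  -> -15/16
value_6 [rbrrrb]  L=[-1; -15/16]  R=[-7/8; -3/4; -1/2; 0]  -> -29/32
value_7 [rbrrrbb]  L=[-1; -15/16; -29/32]  R=[-7/8; -3/4; -1/2; 0]  -> -57/64
value_8 [rbrrrbbr]  L=[-1; -15/16; -29/32]  R=[-57/64; -7/8; -3/4; -1/2; 0]  -> -115/128
value_9 [rbrrrbbrr]  L=[-1; -15/16; -29/32]  R=[-115/128; -57/64; -7/8; -3/4; -1/2; 0]  -> -231/256
value_10 [rbrrrbbrrr]  L=[-1; -15/16; -29/32]  R=[-231/256; -115/128; -57/64; -7/8; -3/4; -1/2; 0]  -> -463/512
value_11 [rbrrrbbrrrr]  L=[-1; -15/16; -29/32]  R=[-463/512; -231/256; -115/128; -57/64; -7/8; -3/4; -1/2; 0]  -> -927/1024
value_12 [rbrrrbbrrrrr]  L=[-1; -15/16; -29/32]  R=[-927/1024; -463/512; -231/256; -115/128; -57/64; -7/8; -3/4; -1/2; 0]  -> -1855/2048
value_13 [rbrrrbbrrrrrr]  L=[-1; -15/16; -29/32]  R=[-1855/2048; -927/1024; -463/512; -231/256; -115/128; -57/64; -7/8; -3/4; -1/2; 0]  -> -3711/4096
value_14 [rbrrrbbrrrrrrb]  L=[-1; -15/16; -29/32; -3711/4096]  R=[-1855/2048; -927/1024; -463/512; -231/256; -115/128; -57/64; -7/8; -3/4; -1/2; 0]  -> -7421/8192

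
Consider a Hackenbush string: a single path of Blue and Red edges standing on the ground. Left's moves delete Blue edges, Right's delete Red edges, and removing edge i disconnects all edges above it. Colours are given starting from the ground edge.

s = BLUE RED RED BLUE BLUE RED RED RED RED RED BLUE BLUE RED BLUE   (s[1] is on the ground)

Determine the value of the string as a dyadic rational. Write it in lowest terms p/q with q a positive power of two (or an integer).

3099/8192

Recurse on prefixes of the 14-edge string BLUE RED RED BLUE BLUE RED RED RED RED RED BLUE BLUE RED BLUE:
edge 1 of 14 (BLUE): { 0 | · } gives 1
edge 2 of 14 (RED): { 0 | 1 } gives 1/2
edge 3 of 14 (RED): { 0 | 1/2 1 } gives 1/4
edge 4 of 14 (BLUE): { 0 1/4 | 1/2 1 } gives 3/8
edge 5 of 14 (BLUE): { 0 1/4 3/8 | 1/2 1 } gives 7/16
edge 6 of 14 (RED): { 0 1/4 3/8 | 7/16 1/2 1 } gives 13/32
edge 7 of 14 (RED): { 0 1/4 3/8 | 13/32 7/16 1/2 1 } gives 25/64
edge 8 of 14 (RED): { 0 1/4 3/8 | 25/64 13/32 7/16 1/2 1 } gives 49/128
edge 9 of 14 (RED): { 0 1/4 3/8 | 49/128 25/64 13/32 7/16 1/2 1 } gives 97/256
edge 10 of 14 (RED): { 0 1/4 3/8 | 97/256 49/128 25/64 13/32 7/16 1/2 1 } gives 193/512
edge 11 of 14 (BLUE): { 0 1/4 3/8 193/512 | 97/256 49/128 25/64 13/32 7/16 1/2 1 } gives 387/1024
edge 12 of 14 (BLUE): { 0 1/4 3/8 193/512 387/1024 | 97/256 49/128 25/64 13/32 7/16 1/2 1 } gives 775/2048
edge 13 of 14 (RED): { 0 1/4 3/8 193/512 387/1024 | 775/2048 97/256 49/128 25/64 13/32 7/16 1/2 1 } gives 1549/4096
edge 14 of 14 (BLUE): { 0 1/4 3/8 193/512 387/1024 1549/4096 | 775/2048 97/256 49/128 25/64 13/32 7/16 1/2 1 } gives 3099/8192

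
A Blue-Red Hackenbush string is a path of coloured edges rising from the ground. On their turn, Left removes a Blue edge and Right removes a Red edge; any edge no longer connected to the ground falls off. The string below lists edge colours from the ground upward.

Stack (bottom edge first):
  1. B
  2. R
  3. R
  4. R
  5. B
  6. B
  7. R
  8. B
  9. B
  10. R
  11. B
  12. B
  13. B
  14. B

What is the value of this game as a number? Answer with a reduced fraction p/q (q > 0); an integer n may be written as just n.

Build val(s[:k]) for k = 1..14, string s = B R R R B B R B B R B B B B.
B: Left { 0 }, Right { ∅ } = simplest 1
BR: Left { 0 }, Right { 1 } = simplest 1/2
BRR: Left { 0 }, Right { 1/2; 1 } = simplest 1/4
BRRR: Left { 0 }, Right { 1/4; 1/2; 1 } = simplest 1/8
BRRRB: Left { 0; 1/8 }, Right { 1/4; 1/2; 1 } = simplest 3/16
BRRRBB: Left { 0; 1/8; 3/16 }, Right { 1/4; 1/2; 1 } = simplest 7/32
BRRRBBR: Left { 0; 1/8; 3/16 }, Right { 7/32; 1/4; 1/2; 1 } = simplest 13/64
BRRRBBRB: Left { 0; 1/8; 3/16; 13/64 }, Right { 7/32; 1/4; 1/2; 1 } = simplest 27/128
BRRRBBRBB: Left { 0; 1/8; 3/16; 13/64; 27/128 }, Right { 7/32; 1/4; 1/2; 1 } = simplest 55/256
BRRRBBRBBR: Left { 0; 1/8; 3/16; 13/64; 27/128 }, Right { 55/256; 7/32; 1/4; 1/2; 1 } = simplest 109/512
BRRRBBRBBRB: Left { 0; 1/8; 3/16; 13/64; 27/128; 109/512 }, Right { 55/256; 7/32; 1/4; 1/2; 1 } = simplest 219/1024
BRRRBBRBBRBB: Left { 0; 1/8; 3/16; 13/64; 27/128; 109/512; 219/1024 }, Right { 55/256; 7/32; 1/4; 1/2; 1 } = simplest 439/2048
BRRRBBRBBRBBB: Left { 0; 1/8; 3/16; 13/64; 27/128; 109/512; 219/1024; 439/2048 }, Right { 55/256; 7/32; 1/4; 1/2; 1 } = simplest 879/4096
BRRRBBRBBRBBBB: Left { 0; 1/8; 3/16; 13/64; 27/128; 109/512; 219/1024; 439/2048; 879/4096 }, Right { 55/256; 7/32; 1/4; 1/2; 1 } = simplest 1759/8192

1759/8192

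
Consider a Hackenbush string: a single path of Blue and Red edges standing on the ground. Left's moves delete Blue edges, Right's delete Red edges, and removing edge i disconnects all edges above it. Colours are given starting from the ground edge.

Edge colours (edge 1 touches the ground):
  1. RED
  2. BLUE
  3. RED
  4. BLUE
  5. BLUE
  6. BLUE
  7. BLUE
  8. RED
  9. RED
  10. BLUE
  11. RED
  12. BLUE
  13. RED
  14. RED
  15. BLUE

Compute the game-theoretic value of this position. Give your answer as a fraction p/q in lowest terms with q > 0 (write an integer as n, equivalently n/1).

Recurse on prefixes of the 15-edge string RED BLUE RED BLUE BLUE BLUE BLUE RED RED BLUE RED BLUE RED RED BLUE:
1 of 15 · R · max L −∞ · min R 0 ⇒ -1
2 of 15 · RB · max L -1 · min R 0 ⇒ -1/2
3 of 15 · RBR · max L -1 · min R -1/2 ⇒ -3/4
4 of 15 · RBRB · max L -3/4 · min R -1/2 ⇒ -5/8
5 of 15 · RBRBB · max L -5/8 · min R -1/2 ⇒ -9/16
6 of 15 · RBRBBB · max L -9/16 · min R -1/2 ⇒ -17/32
7 of 15 · RBRBBBB · max L -17/32 · min R -1/2 ⇒ -33/64
8 of 15 · RBRBBBBR · max L -17/32 · min R -33/64 ⇒ -67/128
9 of 15 · RBRBBBBRR · max L -17/32 · min R -67/128 ⇒ -135/256
10 of 15 · RBRBBBBRRB · max L -135/256 · min R -67/128 ⇒ -269/512
11 of 15 · RBRBBBBRRBR · max L -135/256 · min R -269/512 ⇒ -539/1024
12 of 15 · RBRBBBBRRBRB · max L -539/1024 · min R -269/512 ⇒ -1077/2048
13 of 15 · RBRBBBBRRBRBR · max L -539/1024 · min R -1077/2048 ⇒ -2155/4096
14 of 15 · RBRBBBBRRBRBRR · max L -539/1024 · min R -2155/4096 ⇒ -4311/8192
15 of 15 · RBRBBBBRRBRBRRB · max L -4311/8192 · min R -2155/4096 ⇒ -8621/16384

-8621/16384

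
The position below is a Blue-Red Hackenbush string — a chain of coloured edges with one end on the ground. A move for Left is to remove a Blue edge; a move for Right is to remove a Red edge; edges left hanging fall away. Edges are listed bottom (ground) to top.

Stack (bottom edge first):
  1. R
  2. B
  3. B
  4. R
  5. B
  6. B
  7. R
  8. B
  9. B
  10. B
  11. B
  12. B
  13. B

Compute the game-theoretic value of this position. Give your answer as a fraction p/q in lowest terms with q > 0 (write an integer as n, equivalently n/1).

step 1: add R to get R; options L={ — } R={ 0 } => -1
step 2: add B to get RB; options L={ -1 } R={ 0 } => -1/2
step 3: add B to get RBB; options L={ -1,-1/2 } R={ 0 } => -1/4
step 4: add R to get RBBR; options L={ -1,-1/2 } R={ -1/4,0 } => -3/8
step 5: add B to get RBBRB; options L={ -1,-1/2,-3/8 } R={ -1/4,0 } => -5/16
step 6: add B to get RBBRBB; options L={ -1,-1/2,-3/8,-5/16 } R={ -1/4,0 } => -9/32
step 7: add R to get RBBRBBR; options L={ -1,-1/2,-3/8,-5/16 } R={ -9/32,-1/4,0 } => -19/64
step 8: add B to get RBBRBBRB; options L={ -1,-1/2,-3/8,-5/16,-19/64 } R={ -9/32,-1/4,0 } => -37/128
step 9: add B to get RBBRBBRBB; options L={ -1,-1/2,-3/8,-5/16,-19/64,-37/128 } R={ -9/32,-1/4,0 } => -73/256
step 10: add B to get RBBRBBRBBB; options L={ -1,-1/2,-3/8,-5/16,-19/64,-37/128,-73/256 } R={ -9/32,-1/4,0 } => -145/512
step 11: add B to get RBBRBBRBBBB; options L={ -1,-1/2,-3/8,-5/16,-19/64,-37/128,-73/256,-145/512 } R={ -9/32,-1/4,0 } => -289/1024
step 12: add B to get RBBRBBRBBBBB; options L={ -1,-1/2,-3/8,-5/16,-19/64,-37/128,-73/256,-145/512,-289/1024 } R={ -9/32,-1/4,0 } => -577/2048
step 13: add B to get RBBRBBRBBBBBB; options L={ -1,-1/2,-3/8,-5/16,-19/64,-37/128,-73/256,-145/512,-289/1024,-577/2048 } R={ -9/32,-1/4,0 } => -1153/4096

-1153/4096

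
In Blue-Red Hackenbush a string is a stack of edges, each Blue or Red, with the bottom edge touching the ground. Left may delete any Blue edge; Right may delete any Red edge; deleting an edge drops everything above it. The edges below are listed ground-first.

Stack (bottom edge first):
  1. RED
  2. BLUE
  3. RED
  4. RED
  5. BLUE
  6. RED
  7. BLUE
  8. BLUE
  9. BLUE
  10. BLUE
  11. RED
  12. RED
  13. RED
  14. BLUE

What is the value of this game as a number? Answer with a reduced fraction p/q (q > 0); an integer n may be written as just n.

Build G(s[:k]) for k = 1..14, string s = RED BLUE RED RED BLUE RED BLUE BLUE BLUE BLUE RED RED RED BLUE.
G(R) = { · | 0 } — -1
G(RB) = { -1 | 0 } — -1/2
G(RBR) = { -1 | -1/2; 0 } — -3/4
G(RBRR) = { -1 | -3/4; -1/2; 0 } — -7/8
G(RBRRB) = { -1; -7/8 | -3/4; -1/2; 0 } — -13/16
G(RBRRBR) = { -1; -7/8 | -13/16; -3/4; -1/2; 0 } — -27/32
G(RBRRBRB) = { -1; -7/8; -27/32 | -13/16; -3/4; -1/2; 0 } — -53/64
G(RBRRBRBB) = { -1; -7/8; -27/32; -53/64 | -13/16; -3/4; -1/2; 0 } — -105/128
G(RBRRBRBBB) = { -1; -7/8; -27/32; -53/64; -105/128 | -13/16; -3/4; -1/2; 0 } — -209/256
G(RBRRBRBBBB) = { -1; -7/8; -27/32; -53/64; -105/128; -209/256 | -13/16; -3/4; -1/2; 0 } — -417/512
G(RBRRBRBBBBR) = { -1; -7/8; -27/32; -53/64; -105/128; -209/256 | -417/512; -13/16; -3/4; -1/2; 0 } — -835/1024
G(RBRRBRBBBBRR) = { -1; -7/8; -27/32; -53/64; -105/128; -209/256 | -835/1024; -417/512; -13/16; -3/4; -1/2; 0 } — -1671/2048
G(RBRRBRBBBBRRR) = { -1; -7/8; -27/32; -53/64; -105/128; -209/256 | -1671/2048; -835/1024; -417/512; -13/16; -3/4; -1/2; 0 } — -3343/4096
G(RBRRBRBBBBRRRB) = { -1; -7/8; -27/32; -53/64; -105/128; -209/256; -3343/4096 | -1671/2048; -835/1024; -417/512; -13/16; -3/4; -1/2; 0 } — -6685/8192

-6685/8192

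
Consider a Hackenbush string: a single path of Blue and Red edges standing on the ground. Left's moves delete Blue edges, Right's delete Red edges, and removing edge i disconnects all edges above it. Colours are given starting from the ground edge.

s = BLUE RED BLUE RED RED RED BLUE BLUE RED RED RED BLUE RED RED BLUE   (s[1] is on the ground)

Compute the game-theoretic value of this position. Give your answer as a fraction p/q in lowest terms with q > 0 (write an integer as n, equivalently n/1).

step 1: add BLUE to get B; options L={ 0 } R={ — } ⇒ 1
step 2: add RED to get BR; options L={ 0 } R={ 1 } ⇒ 1/2
step 3: add BLUE to get BRB; options L={ 0 1/2 } R={ 1 } ⇒ 3/4
step 4: add RED to get BRBR; options L={ 0 1/2 } R={ 3/4 1 } ⇒ 5/8
step 5: add RED to get BRBRR; options L={ 0 1/2 } R={ 5/8 3/4 1 } ⇒ 9/16
step 6: add RED to get BRBRRR; options L={ 0 1/2 } R={ 9/16 5/8 3/4 1 } ⇒ 17/32
step 7: add BLUE to get BRBRRRB; options L={ 0 1/2 17/32 } R={ 9/16 5/8 3/4 1 } ⇒ 35/64
step 8: add BLUE to get BRBRRRBB; options L={ 0 1/2 17/32 35/64 } R={ 9/16 5/8 3/4 1 } ⇒ 71/128
step 9: add RED to get BRBRRRBBR; options L={ 0 1/2 17/32 35/64 } R={ 71/128 9/16 5/8 3/4 1 } ⇒ 141/256
step 10: add RED to get BRBRRRBBRR; options L={ 0 1/2 17/32 35/64 } R={ 141/256 71/128 9/16 5/8 3/4 1 } ⇒ 281/512
step 11: add RED to get BRBRRRBBRRR; options L={ 0 1/2 17/32 35/64 } R={ 281/512 141/256 71/128 9/16 5/8 3/4 1 } ⇒ 561/1024
step 12: add BLUE to get BRBRRRBBRRRB; options L={ 0 1/2 17/32 35/64 561/1024 } R={ 281/512 141/256 71/128 9/16 5/8 3/4 1 } ⇒ 1123/2048
step 13: add RED to get BRBRRRBBRRRBR; options L={ 0 1/2 17/32 35/64 561/1024 } R={ 1123/2048 281/512 141/256 71/128 9/16 5/8 3/4 1 } ⇒ 2245/4096
step 14: add RED to get BRBRRRBBRRRBRR; options L={ 0 1/2 17/32 35/64 561/1024 } R={ 2245/4096 1123/2048 281/512 141/256 71/128 9/16 5/8 3/4 1 } ⇒ 4489/8192
step 15: add BLUE to get BRBRRRBBRRRBRRB; options L={ 0 1/2 17/32 35/64 561/1024 4489/8192 } R={ 2245/4096 1123/2048 281/512 141/256 71/128 9/16 5/8 3/4 1 } ⇒ 8979/16384

8979/16384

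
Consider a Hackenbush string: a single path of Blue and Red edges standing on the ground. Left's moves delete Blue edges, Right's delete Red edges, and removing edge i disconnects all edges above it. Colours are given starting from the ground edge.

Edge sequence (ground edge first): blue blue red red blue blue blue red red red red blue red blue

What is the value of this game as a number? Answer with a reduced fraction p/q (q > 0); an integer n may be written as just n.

5899/4096

1 of 14 · b · max L 0 · min R +∞ ⇒ 1
2 of 14 · bb · max L 1 · min R +∞ ⇒ 2
3 of 14 · bbr · max L 1 · min R 2 ⇒ 3/2
4 of 14 · bbrr · max L 1 · min R 3/2 ⇒ 5/4
5 of 14 · bbrrb · max L 5/4 · min R 3/2 ⇒ 11/8
6 of 14 · bbrrbb · max L 11/8 · min R 3/2 ⇒ 23/16
7 of 14 · bbrrbbb · max L 23/16 · min R 3/2 ⇒ 47/32
8 of 14 · bbrrbbbr · max L 23/16 · min R 47/32 ⇒ 93/64
9 of 14 · bbrrbbbrr · max L 23/16 · min R 93/64 ⇒ 185/128
10 of 14 · bbrrbbbrrr · max L 23/16 · min R 185/128 ⇒ 369/256
11 of 14 · bbrrbbbrrrr · max L 23/16 · min R 369/256 ⇒ 737/512
12 of 14 · bbrrbbbrrrrb · max L 737/512 · min R 369/256 ⇒ 1475/1024
13 of 14 · bbrrbbbrrrrbr · max L 737/512 · min R 1475/1024 ⇒ 2949/2048
14 of 14 · bbrrbbbrrrrbrb · max L 2949/2048 · min R 1475/1024 ⇒ 5899/4096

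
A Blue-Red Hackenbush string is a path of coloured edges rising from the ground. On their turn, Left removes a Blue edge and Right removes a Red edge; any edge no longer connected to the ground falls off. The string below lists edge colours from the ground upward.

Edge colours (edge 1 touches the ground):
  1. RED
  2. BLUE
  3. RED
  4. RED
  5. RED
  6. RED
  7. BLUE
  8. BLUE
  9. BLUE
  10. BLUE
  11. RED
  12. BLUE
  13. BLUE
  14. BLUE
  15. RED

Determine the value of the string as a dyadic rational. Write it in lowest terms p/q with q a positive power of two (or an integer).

Prefix values for RED BLUE RED RED RED RED BLUE BLUE BLUE BLUE RED BLUE BLUE BLUE RED via {L|R} + simplicity:
1 of 15 · R · max L −∞ · min R 0 so -1
2 of 15 · RB · max L -1 · min R 0 so -1/2
3 of 15 · RBR · max L -1 · min R -1/2 so -3/4
4 of 15 · RBRR · max L -1 · min R -3/4 so -7/8
5 of 15 · RBRRR · max L -1 · min R -7/8 so -15/16
6 of 15 · RBRRRR · max L -1 · min R -15/16 so -31/32
7 of 15 · RBRRRRB · max L -31/32 · min R -15/16 so -61/64
8 of 15 · RBRRRRBB · max L -61/64 · min R -15/16 so -121/128
9 of 15 · RBRRRRBBB · max L -121/128 · min R -15/16 so -241/256
10 of 15 · RBRRRRBBBB · max L -241/256 · min R -15/16 so -481/512
11 of 15 · RBRRRRBBBBR · max L -241/256 · min R -481/512 so -963/1024
12 of 15 · RBRRRRBBBBRB · max L -963/1024 · min R -481/512 so -1925/2048
13 of 15 · RBRRRRBBBBRBB · max L -1925/2048 · min R -481/512 so -3849/4096
14 of 15 · RBRRRRBBBBRBBB · max L -3849/4096 · min R -481/512 so -7697/8192
15 of 15 · RBRRRRBBBBRBBBR · max L -3849/4096 · min R -7697/8192 so -15395/16384

-15395/16384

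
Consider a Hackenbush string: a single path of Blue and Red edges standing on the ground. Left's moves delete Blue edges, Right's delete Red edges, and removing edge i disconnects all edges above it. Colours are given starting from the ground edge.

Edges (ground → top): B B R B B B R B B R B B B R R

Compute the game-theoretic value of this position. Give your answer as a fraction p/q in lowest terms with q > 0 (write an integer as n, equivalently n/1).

15801/8192

step 1: add B to get B; options L={ 0 } R={ ∅ } so 1
step 2: add B to get BB; options L={ 0 1 } R={ ∅ } so 2
step 3: add R to get BBR; options L={ 0 1 } R={ 2 } so 3/2
step 4: add B to get BBRB; options L={ 0 1 3/2 } R={ 2 } so 7/4
step 5: add B to get BBRBB; options L={ 0 1 3/2 7/4 } R={ 2 } so 15/8
step 6: add B to get BBRBBB; options L={ 0 1 3/2 7/4 15/8 } R={ 2 } so 31/16
step 7: add R to get BBRBBBR; options L={ 0 1 3/2 7/4 15/8 } R={ 31/16 2 } so 61/32
step 8: add B to get BBRBBBRB; options L={ 0 1 3/2 7/4 15/8 61/32 } R={ 31/16 2 } so 123/64
step 9: add B to get BBRBBBRBB; options L={ 0 1 3/2 7/4 15/8 61/32 123/64 } R={ 31/16 2 } so 247/128
step 10: add R to get BBRBBBRBBR; options L={ 0 1 3/2 7/4 15/8 61/32 123/64 } R={ 247/128 31/16 2 } so 493/256
step 11: add B to get BBRBBBRBBRB; options L={ 0 1 3/2 7/4 15/8 61/32 123/64 493/256 } R={ 247/128 31/16 2 } so 987/512
step 12: add B to get BBRBBBRBBRBB; options L={ 0 1 3/2 7/4 15/8 61/32 123/64 493/256 987/512 } R={ 247/128 31/16 2 } so 1975/1024
step 13: add B to get BBRBBBRBBRBBB; options L={ 0 1 3/2 7/4 15/8 61/32 123/64 493/256 987/512 1975/1024 } R={ 247/128 31/16 2 } so 3951/2048
step 14: add R to get BBRBBBRBBRBBBR; options L={ 0 1 3/2 7/4 15/8 61/32 123/64 493/256 987/512 1975/1024 } R={ 3951/2048 247/128 31/16 2 } so 7901/4096
step 15: add R to get BBRBBBRBBRBBBRR; options L={ 0 1 3/2 7/4 15/8 61/32 123/64 493/256 987/512 1975/1024 } R={ 7901/4096 3951/2048 247/128 31/16 2 } so 15801/8192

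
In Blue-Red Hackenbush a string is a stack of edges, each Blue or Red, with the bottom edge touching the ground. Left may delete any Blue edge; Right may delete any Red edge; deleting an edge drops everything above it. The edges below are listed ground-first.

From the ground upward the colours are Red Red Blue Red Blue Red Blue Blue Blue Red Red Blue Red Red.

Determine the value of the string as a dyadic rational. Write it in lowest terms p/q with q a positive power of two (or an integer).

R: Left { none }, Right { 0 } => simplest -1
RR: Left { none }, Right { -1, 0 } => simplest -2
RRB: Left { -2 }, Right { -1, 0 } => simplest -3/2
RRBR: Left { -2 }, Right { -3/2, -1, 0 } => simplest -7/4
RRBRB: Left { -2, -7/4 }, Right { -3/2, -1, 0 } => simplest -13/8
RRBRBR: Left { -2, -7/4 }, Right { -13/8, -3/2, -1, 0 } => simplest -27/16
RRBRBRB: Left { -2, -7/4, -27/16 }, Right { -13/8, -3/2, -1, 0 } => simplest -53/32
RRBRBRBB: Left { -2, -7/4, -27/16, -53/32 }, Right { -13/8, -3/2, -1, 0 } => simplest -105/64
RRBRBRBBB: Left { -2, -7/4, -27/16, -53/32, -105/64 }, Right { -13/8, -3/2, -1, 0 } => simplest -209/128
RRBRBRBBBR: Left { -2, -7/4, -27/16, -53/32, -105/64 }, Right { -209/128, -13/8, -3/2, -1, 0 } => simplest -419/256
RRBRBRBBBRR: Left { -2, -7/4, -27/16, -53/32, -105/64 }, Right { -419/256, -209/128, -13/8, -3/2, -1, 0 } => simplest -839/512
RRBRBRBBBRRB: Left { -2, -7/4, -27/16, -53/32, -105/64, -839/512 }, Right { -419/256, -209/128, -13/8, -3/2, -1, 0 } => simplest -1677/1024
RRBRBRBBBRRBR: Left { -2, -7/4, -27/16, -53/32, -105/64, -839/512 }, Right { -1677/1024, -419/256, -209/128, -13/8, -3/2, -1, 0 } => simplest -3355/2048
RRBRBRBBBRRBRR: Left { -2, -7/4, -27/16, -53/32, -105/64, -839/512 }, Right { -3355/2048, -1677/1024, -419/256, -209/128, -13/8, -3/2, -1, 0 } => simplest -6711/4096

-6711/4096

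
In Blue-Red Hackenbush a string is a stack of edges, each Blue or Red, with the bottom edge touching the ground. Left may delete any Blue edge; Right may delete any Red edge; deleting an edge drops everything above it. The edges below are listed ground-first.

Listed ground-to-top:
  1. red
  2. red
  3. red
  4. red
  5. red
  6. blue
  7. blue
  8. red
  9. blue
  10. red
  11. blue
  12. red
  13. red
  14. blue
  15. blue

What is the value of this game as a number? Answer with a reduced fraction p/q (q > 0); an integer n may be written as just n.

-4441/1024

val_1 [r]  L=[(no moves)]  R=[0]  — -1
val_2 [rr]  L=[(no moves)]  R=[-1 0]  — -2
val_3 [rrr]  L=[(no moves)]  R=[-2 -1 0]  — -3
val_4 [rrrr]  L=[(no moves)]  R=[-3 -2 -1 0]  — -4
val_5 [rrrrr]  L=[(no moves)]  R=[-4 -3 -2 -1 0]  — -5
val_6 [rrrrrb]  L=[-5]  R=[-4 -3 -2 -1 0]  — -9/2
val_7 [rrrrrbb]  L=[-5 -9/2]  R=[-4 -3 -2 -1 0]  — -17/4
val_8 [rrrrrbbr]  L=[-5 -9/2]  R=[-17/4 -4 -3 -2 -1 0]  — -35/8
val_9 [rrrrrbbrb]  L=[-5 -9/2 -35/8]  R=[-17/4 -4 -3 -2 -1 0]  — -69/16
val_10 [rrrrrbbrbr]  L=[-5 -9/2 -35/8]  R=[-69/16 -17/4 -4 -3 -2 -1 0]  — -139/32
val_11 [rrrrrbbrbrb]  L=[-5 -9/2 -35/8 -139/32]  R=[-69/16 -17/4 -4 -3 -2 -1 0]  — -277/64
val_12 [rrrrrbbrbrbr]  L=[-5 -9/2 -35/8 -139/32]  R=[-277/64 -69/16 -17/4 -4 -3 -2 -1 0]  — -555/128
val_13 [rrrrrbbrbrbrr]  L=[-5 -9/2 -35/8 -139/32]  R=[-555/128 -277/64 -69/16 -17/4 -4 -3 -2 -1 0]  — -1111/256
val_14 [rrrrrbbrbrbrrb]  L=[-5 -9/2 -35/8 -139/32 -1111/256]  R=[-555/128 -277/64 -69/16 -17/4 -4 -3 -2 -1 0]  — -2221/512
val_15 [rrrrrbbrbrbrrbb]  L=[-5 -9/2 -35/8 -139/32 -1111/256 -2221/512]  R=[-555/128 -277/64 -69/16 -17/4 -4 -3 -2 -1 0]  — -4441/1024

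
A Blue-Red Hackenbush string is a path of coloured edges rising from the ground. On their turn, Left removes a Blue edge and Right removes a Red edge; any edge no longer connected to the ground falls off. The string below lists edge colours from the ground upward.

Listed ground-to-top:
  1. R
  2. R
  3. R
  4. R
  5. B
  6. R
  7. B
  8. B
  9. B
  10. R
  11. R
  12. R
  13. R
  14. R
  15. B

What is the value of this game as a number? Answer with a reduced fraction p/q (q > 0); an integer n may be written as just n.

v(R) = { — | 0 } so -1
v(RR) = { — | -1; 0 } so -2
v(RRR) = { — | -2; -1; 0 } so -3
v(RRRR) = { — | -3; -2; -1; 0 } so -4
v(RRRRB) = { -4 | -3; -2; -1; 0 } so -7/2
v(RRRRBR) = { -4 | -7/2; -3; -2; -1; 0 } so -15/4
v(RRRRBRB) = { -4; -15/4 | -7/2; -3; -2; -1; 0 } so -29/8
v(RRRRBRBB) = { -4; -15/4; -29/8 | -7/2; -3; -2; -1; 0 } so -57/16
v(RRRRBRBBB) = { -4; -15/4; -29/8; -57/16 | -7/2; -3; -2; -1; 0 } so -113/32
v(RRRRBRBBBR) = { -4; -15/4; -29/8; -57/16 | -113/32; -7/2; -3; -2; -1; 0 } so -227/64
v(RRRRBRBBBRR) = { -4; -15/4; -29/8; -57/16 | -227/64; -113/32; -7/2; -3; -2; -1; 0 } so -455/128
v(RRRRBRBBBRRR) = { -4; -15/4; -29/8; -57/16 | -455/128; -227/64; -113/32; -7/2; -3; -2; -1; 0 } so -911/256
v(RRRRBRBBBRRRR) = { -4; -15/4; -29/8; -57/16 | -911/256; -455/128; -227/64; -113/32; -7/2; -3; -2; -1; 0 } so -1823/512
v(RRRRBRBBBRRRRR) = { -4; -15/4; -29/8; -57/16 | -1823/512; -911/256; -455/128; -227/64; -113/32; -7/2; -3; -2; -1; 0 } so -3647/1024
v(RRRRBRBBBRRRRRB) = { -4; -15/4; -29/8; -57/16; -3647/1024 | -1823/512; -911/256; -455/128; -227/64; -113/32; -7/2; -3; -2; -1; 0 } so -7293/2048

-7293/2048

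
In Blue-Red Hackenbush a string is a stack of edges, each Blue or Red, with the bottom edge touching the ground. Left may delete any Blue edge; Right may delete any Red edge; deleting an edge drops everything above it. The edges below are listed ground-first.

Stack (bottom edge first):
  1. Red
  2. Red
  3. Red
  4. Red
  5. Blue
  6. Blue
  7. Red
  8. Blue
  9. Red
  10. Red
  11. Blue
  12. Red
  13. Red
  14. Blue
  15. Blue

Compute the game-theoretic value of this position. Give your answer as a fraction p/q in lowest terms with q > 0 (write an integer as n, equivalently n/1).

-6873/2048

Recurse on prefixes of the 15-edge string Red Red Red Red Blue Blue Red Blue Red Red Blue Red Red Blue Blue:
value_1 [R]  L=[∅]  R=[0]  so -1
value_2 [RR]  L=[∅]  R=[-1, 0]  so -2
value_3 [RRR]  L=[∅]  R=[-2, -1, 0]  so -3
value_4 [RRRR]  L=[∅]  R=[-3, -2, -1, 0]  so -4
value_5 [RRRRB]  L=[-4]  R=[-3, -2, -1, 0]  so -7/2
value_6 [RRRRBB]  L=[-4, -7/2]  R=[-3, -2, -1, 0]  so -13/4
value_7 [RRRRBBR]  L=[-4, -7/2]  R=[-13/4, -3, -2, -1, 0]  so -27/8
value_8 [RRRRBBRB]  L=[-4, -7/2, -27/8]  R=[-13/4, -3, -2, -1, 0]  so -53/16
value_9 [RRRRBBRBR]  L=[-4, -7/2, -27/8]  R=[-53/16, -13/4, -3, -2, -1, 0]  so -107/32
value_10 [RRRRBBRBRR]  L=[-4, -7/2, -27/8]  R=[-107/32, -53/16, -13/4, -3, -2, -1, 0]  so -215/64
value_11 [RRRRBBRBRRB]  L=[-4, -7/2, -27/8, -215/64]  R=[-107/32, -53/16, -13/4, -3, -2, -1, 0]  so -429/128
value_12 [RRRRBBRBRRBR]  L=[-4, -7/2, -27/8, -215/64]  R=[-429/128, -107/32, -53/16, -13/4, -3, -2, -1, 0]  so -859/256
value_13 [RRRRBBRBRRBRR]  L=[-4, -7/2, -27/8, -215/64]  R=[-859/256, -429/128, -107/32, -53/16, -13/4, -3, -2, -1, 0]  so -1719/512
value_14 [RRRRBBRBRRBRRB]  L=[-4, -7/2, -27/8, -215/64, -1719/512]  R=[-859/256, -429/128, -107/32, -53/16, -13/4, -3, -2, -1, 0]  so -3437/1024
value_15 [RRRRBBRBRRBRRBB]  L=[-4, -7/2, -27/8, -215/64, -1719/512, -3437/1024]  R=[-859/256, -429/128, -107/32, -53/16, -13/4, -3, -2, -1, 0]  so -6873/2048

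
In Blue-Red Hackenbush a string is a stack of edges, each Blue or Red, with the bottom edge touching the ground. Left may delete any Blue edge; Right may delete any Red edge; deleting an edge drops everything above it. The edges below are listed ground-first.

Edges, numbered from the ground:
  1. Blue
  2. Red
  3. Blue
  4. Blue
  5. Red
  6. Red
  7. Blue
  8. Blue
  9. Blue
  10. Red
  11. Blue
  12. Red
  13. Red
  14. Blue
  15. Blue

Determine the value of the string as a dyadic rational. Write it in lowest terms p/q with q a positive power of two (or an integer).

13223/16384

Prefix values for Blue Red Blue Blue Red Red Blue Blue Blue Red Blue Red Red Blue Blue via {L|R} + simplicity:
step 1: add Blue to get B; options L={ 0 } R={ — } => 1
step 2: add Red to get BR; options L={ 0 } R={ 1 } => 1/2
step 3: add Blue to get BRB; options L={ 0 1/2 } R={ 1 } => 3/4
step 4: add Blue to get BRBB; options L={ 0 1/2 3/4 } R={ 1 } => 7/8
step 5: add Red to get BRBBR; options L={ 0 1/2 3/4 } R={ 7/8 1 } => 13/16
step 6: add Red to get BRBBRR; options L={ 0 1/2 3/4 } R={ 13/16 7/8 1 } => 25/32
step 7: add Blue to get BRBBRRB; options L={ 0 1/2 3/4 25/32 } R={ 13/16 7/8 1 } => 51/64
step 8: add Blue to get BRBBRRBB; options L={ 0 1/2 3/4 25/32 51/64 } R={ 13/16 7/8 1 } => 103/128
step 9: add Blue to get BRBBRRBBB; options L={ 0 1/2 3/4 25/32 51/64 103/128 } R={ 13/16 7/8 1 } => 207/256
step 10: add Red to get BRBBRRBBBR; options L={ 0 1/2 3/4 25/32 51/64 103/128 } R={ 207/256 13/16 7/8 1 } => 413/512
step 11: add Blue to get BRBBRRBBBRB; options L={ 0 1/2 3/4 25/32 51/64 103/128 413/512 } R={ 207/256 13/16 7/8 1 } => 827/1024
step 12: add Red to get BRBBRRBBBRBR; options L={ 0 1/2 3/4 25/32 51/64 103/128 413/512 } R={ 827/1024 207/256 13/16 7/8 1 } => 1653/2048
step 13: add Red to get BRBBRRBBBRBRR; options L={ 0 1/2 3/4 25/32 51/64 103/128 413/512 } R={ 1653/2048 827/1024 207/256 13/16 7/8 1 } => 3305/4096
step 14: add Blue to get BRBBRRBBBRBRRB; options L={ 0 1/2 3/4 25/32 51/64 103/128 413/512 3305/4096 } R={ 1653/2048 827/1024 207/256 13/16 7/8 1 } => 6611/8192
step 15: add Blue to get BRBBRRBBBRBRRBB; options L={ 0 1/2 3/4 25/32 51/64 103/128 413/512 3305/4096 6611/8192 } R={ 1653/2048 827/1024 207/256 13/16 7/8 1 } => 13223/16384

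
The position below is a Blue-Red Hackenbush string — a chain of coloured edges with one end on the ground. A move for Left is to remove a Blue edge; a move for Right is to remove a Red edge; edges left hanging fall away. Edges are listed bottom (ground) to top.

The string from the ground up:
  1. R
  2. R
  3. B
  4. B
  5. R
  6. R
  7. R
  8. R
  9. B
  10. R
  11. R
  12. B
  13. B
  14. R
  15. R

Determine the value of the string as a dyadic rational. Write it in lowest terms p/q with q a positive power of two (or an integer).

-12135/8192

R: Left {  }, Right { 0 } -> simplest -1
RR: Left {  }, Right { -1,0 } -> simplest -2
RRB: Left { -2 }, Right { -1,0 } -> simplest -3/2
RRBB: Left { -2,-3/2 }, Right { -1,0 } -> simplest -5/4
RRBBR: Left { -2,-3/2 }, Right { -5/4,-1,0 } -> simplest -11/8
RRBBRR: Left { -2,-3/2 }, Right { -11/8,-5/4,-1,0 } -> simplest -23/16
RRBBRRR: Left { -2,-3/2 }, Right { -23/16,-11/8,-5/4,-1,0 } -> simplest -47/32
RRBBRRRR: Left { -2,-3/2 }, Right { -47/32,-23/16,-11/8,-5/4,-1,0 } -> simplest -95/64
RRBBRRRRB: Left { -2,-3/2,-95/64 }, Right { -47/32,-23/16,-11/8,-5/4,-1,0 } -> simplest -189/128
RRBBRRRRBR: Left { -2,-3/2,-95/64 }, Right { -189/128,-47/32,-23/16,-11/8,-5/4,-1,0 } -> simplest -379/256
RRBBRRRRBRR: Left { -2,-3/2,-95/64 }, Right { -379/256,-189/128,-47/32,-23/16,-11/8,-5/4,-1,0 } -> simplest -759/512
RRBBRRRRBRRB: Left { -2,-3/2,-95/64,-759/512 }, Right { -379/256,-189/128,-47/32,-23/16,-11/8,-5/4,-1,0 } -> simplest -1517/1024
RRBBRRRRBRRBB: Left { -2,-3/2,-95/64,-759/512,-1517/1024 }, Right { -379/256,-189/128,-47/32,-23/16,-11/8,-5/4,-1,0 } -> simplest -3033/2048
RRBBRRRRBRRBBR: Left { -2,-3/2,-95/64,-759/512,-1517/1024 }, Right { -3033/2048,-379/256,-189/128,-47/32,-23/16,-11/8,-5/4,-1,0 } -> simplest -6067/4096
RRBBRRRRBRRBBRR: Left { -2,-3/2,-95/64,-759/512,-1517/1024 }, Right { -6067/4096,-3033/2048,-379/256,-189/128,-47/32,-23/16,-11/8,-5/4,-1,0 } -> simplest -12135/8192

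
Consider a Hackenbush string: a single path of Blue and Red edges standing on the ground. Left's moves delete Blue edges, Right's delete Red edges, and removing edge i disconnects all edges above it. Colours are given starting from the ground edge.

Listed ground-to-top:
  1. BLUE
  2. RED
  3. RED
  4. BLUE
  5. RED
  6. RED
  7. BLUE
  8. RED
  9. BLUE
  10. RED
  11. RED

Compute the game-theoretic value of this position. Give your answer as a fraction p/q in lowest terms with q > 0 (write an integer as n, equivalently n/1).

1 of 11 · B · max L 0 · min R +∞ ⇒ 1
2 of 11 · BR · max L 0 · min R 1 ⇒ 1/2
3 of 11 · BRR · max L 0 · min R 1/2 ⇒ 1/4
4 of 11 · BRRB · max L 1/4 · min R 1/2 ⇒ 3/8
5 of 11 · BRRBR · max L 1/4 · min R 3/8 ⇒ 5/16
6 of 11 · BRRBRR · max L 1/4 · min R 5/16 ⇒ 9/32
7 of 11 · BRRBRRB · max L 9/32 · min R 5/16 ⇒ 19/64
8 of 11 · BRRBRRBR · max L 9/32 · min R 19/64 ⇒ 37/128
9 of 11 · BRRBRRBRB · max L 37/128 · min R 19/64 ⇒ 75/256
10 of 11 · BRRBRRBRBR · max L 37/128 · min R 75/256 ⇒ 149/512
11 of 11 · BRRBRRBRBRR · max L 37/128 · min R 149/512 ⇒ 297/1024

297/1024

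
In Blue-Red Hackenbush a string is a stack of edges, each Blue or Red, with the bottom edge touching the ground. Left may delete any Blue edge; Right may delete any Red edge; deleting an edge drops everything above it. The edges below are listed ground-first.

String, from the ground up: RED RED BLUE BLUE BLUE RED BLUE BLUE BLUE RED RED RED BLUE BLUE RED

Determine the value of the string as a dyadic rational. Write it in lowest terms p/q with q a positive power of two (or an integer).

edge 1 of 15 (RED): {  | 0 } so -1
edge 2 of 15 (RED): {  | -1 0 } so -2
edge 3 of 15 (BLUE): { -2 | -1 0 } so -3/2
edge 4 of 15 (BLUE): { -2 -3/2 | -1 0 } so -5/4
edge 5 of 15 (BLUE): { -2 -3/2 -5/4 | -1 0 } so -9/8
edge 6 of 15 (RED): { -2 -3/2 -5/4 | -9/8 -1 0 } so -19/16
edge 7 of 15 (BLUE): { -2 -3/2 -5/4 -19/16 | -9/8 -1 0 } so -37/32
edge 8 of 15 (BLUE): { -2 -3/2 -5/4 -19/16 -37/32 | -9/8 -1 0 } so -73/64
edge 9 of 15 (BLUE): { -2 -3/2 -5/4 -19/16 -37/32 -73/64 | -9/8 -1 0 } so -145/128
edge 10 of 15 (RED): { -2 -3/2 -5/4 -19/16 -37/32 -73/64 | -145/128 -9/8 -1 0 } so -291/256
edge 11 of 15 (RED): { -2 -3/2 -5/4 -19/16 -37/32 -73/64 | -291/256 -145/128 -9/8 -1 0 } so -583/512
edge 12 of 15 (RED): { -2 -3/2 -5/4 -19/16 -37/32 -73/64 | -583/512 -291/256 -145/128 -9/8 -1 0 } so -1167/1024
edge 13 of 15 (BLUE): { -2 -3/2 -5/4 -19/16 -37/32 -73/64 -1167/1024 | -583/512 -291/256 -145/128 -9/8 -1 0 } so -2333/2048
edge 14 of 15 (BLUE): { -2 -3/2 -5/4 -19/16 -37/32 -73/64 -1167/1024 -2333/2048 | -583/512 -291/256 -145/128 -9/8 -1 0 } so -4665/4096
edge 15 of 15 (RED): { -2 -3/2 -5/4 -19/16 -37/32 -73/64 -1167/1024 -2333/2048 | -4665/4096 -583/512 -291/256 -145/128 -9/8 -1 0 } so -9331/8192

-9331/8192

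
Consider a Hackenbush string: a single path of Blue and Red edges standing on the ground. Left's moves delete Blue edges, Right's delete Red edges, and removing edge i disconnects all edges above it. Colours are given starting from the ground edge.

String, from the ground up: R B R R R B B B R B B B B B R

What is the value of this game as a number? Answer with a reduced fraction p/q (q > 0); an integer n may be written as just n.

g(R) = { · | 0 } = -1
g(RB) = { -1 | 0 } = -1/2
g(RBR) = { -1 | -1/2,0 } = -3/4
g(RBRR) = { -1 | -3/4,-1/2,0 } = -7/8
g(RBRRR) = { -1 | -7/8,-3/4,-1/2,0 } = -15/16
g(RBRRRB) = { -1,-15/16 | -7/8,-3/4,-1/2,0 } = -29/32
g(RBRRRBB) = { -1,-15/16,-29/32 | -7/8,-3/4,-1/2,0 } = -57/64
g(RBRRRBBB) = { -1,-15/16,-29/32,-57/64 | -7/8,-3/4,-1/2,0 } = -113/128
g(RBRRRBBBR) = { -1,-15/16,-29/32,-57/64 | -113/128,-7/8,-3/4,-1/2,0 } = -227/256
g(RBRRRBBBRB) = { -1,-15/16,-29/32,-57/64,-227/256 | -113/128,-7/8,-3/4,-1/2,0 } = -453/512
g(RBRRRBBBRBB) = { -1,-15/16,-29/32,-57/64,-227/256,-453/512 | -113/128,-7/8,-3/4,-1/2,0 } = -905/1024
g(RBRRRBBBRBBB) = { -1,-15/16,-29/32,-57/64,-227/256,-453/512,-905/1024 | -113/128,-7/8,-3/4,-1/2,0 } = -1809/2048
g(RBRRRBBBRBBBB) = { -1,-15/16,-29/32,-57/64,-227/256,-453/512,-905/1024,-1809/2048 | -113/128,-7/8,-3/4,-1/2,0 } = -3617/4096
g(RBRRRBBBRBBBBB) = { -1,-15/16,-29/32,-57/64,-227/256,-453/512,-905/1024,-1809/2048,-3617/4096 | -113/128,-7/8,-3/4,-1/2,0 } = -7233/8192
g(RBRRRBBBRBBBBBR) = { -1,-15/16,-29/32,-57/64,-227/256,-453/512,-905/1024,-1809/2048,-3617/4096 | -7233/8192,-113/128,-7/8,-3/4,-1/2,0 } = -14467/16384

-14467/16384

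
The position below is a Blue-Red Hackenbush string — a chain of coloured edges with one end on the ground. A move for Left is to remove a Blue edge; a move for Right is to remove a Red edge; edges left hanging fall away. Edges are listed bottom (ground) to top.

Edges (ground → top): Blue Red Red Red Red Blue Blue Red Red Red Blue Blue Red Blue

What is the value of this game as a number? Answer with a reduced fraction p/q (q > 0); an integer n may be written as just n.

1 of 14 · B · max L 0 · min R +∞ -> 1
2 of 14 · BR · max L 0 · min R 1 -> 1/2
3 of 14 · BRR · max L 0 · min R 1/2 -> 1/4
4 of 14 · BRRR · max L 0 · min R 1/4 -> 1/8
5 of 14 · BRRRR · max L 0 · min R 1/8 -> 1/16
6 of 14 · BRRRRB · max L 1/16 · min R 1/8 -> 3/32
7 of 14 · BRRRRBB · max L 3/32 · min R 1/8 -> 7/64
8 of 14 · BRRRRBBR · max L 3/32 · min R 7/64 -> 13/128
9 of 14 · BRRRRBBRR · max L 3/32 · min R 13/128 -> 25/256
10 of 14 · BRRRRBBRRR · max L 3/32 · min R 25/256 -> 49/512
11 of 14 · BRRRRBBRRRB · max L 49/512 · min R 25/256 -> 99/1024
12 of 14 · BRRRRBBRRRBB · max L 99/1024 · min R 25/256 -> 199/2048
13 of 14 · BRRRRBBRRRBBR · max L 99/1024 · min R 199/2048 -> 397/4096
14 of 14 · BRRRRBBRRRBBRB · max L 397/4096 · min R 199/2048 -> 795/8192

795/8192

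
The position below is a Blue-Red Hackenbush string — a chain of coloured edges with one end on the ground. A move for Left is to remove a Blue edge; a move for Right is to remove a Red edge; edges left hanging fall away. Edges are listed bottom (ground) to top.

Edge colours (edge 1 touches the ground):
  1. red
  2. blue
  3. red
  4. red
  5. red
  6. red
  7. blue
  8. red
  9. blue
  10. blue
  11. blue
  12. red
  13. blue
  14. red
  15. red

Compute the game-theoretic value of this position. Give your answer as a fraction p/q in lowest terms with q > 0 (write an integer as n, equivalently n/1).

step 1: add red to get r; options L={  } R={ 0 } → -1
step 2: add blue to get rb; options L={ -1 } R={ 0 } → -1/2
step 3: add red to get rbr; options L={ -1 } R={ -1/2, 0 } → -3/4
step 4: add red to get rbrr; options L={ -1 } R={ -3/4, -1/2, 0 } → -7/8
step 5: add red to get rbrrr; options L={ -1 } R={ -7/8, -3/4, -1/2, 0 } → -15/16
step 6: add red to get rbrrrr; options L={ -1 } R={ -15/16, -7/8, -3/4, -1/2, 0 } → -31/32
step 7: add blue to get rbrrrrb; options L={ -1, -31/32 } R={ -15/16, -7/8, -3/4, -1/2, 0 } → -61/64
step 8: add red to get rbrrrrbr; options L={ -1, -31/32 } R={ -61/64, -15/16, -7/8, -3/4, -1/2, 0 } → -123/128
step 9: add blue to get rbrrrrbrb; options L={ -1, -31/32, -123/128 } R={ -61/64, -15/16, -7/8, -3/4, -1/2, 0 } → -245/256
step 10: add blue to get rbrrrrbrbb; options L={ -1, -31/32, -123/128, -245/256 } R={ -61/64, -15/16, -7/8, -3/4, -1/2, 0 } → -489/512
step 11: add blue to get rbrrrrbrbbb; options L={ -1, -31/32, -123/128, -245/256, -489/512 } R={ -61/64, -15/16, -7/8, -3/4, -1/2, 0 } → -977/1024
step 12: add red to get rbrrrrbrbbbr; options L={ -1, -31/32, -123/128, -245/256, -489/512 } R={ -977/1024, -61/64, -15/16, -7/8, -3/4, -1/2, 0 } → -1955/2048
step 13: add blue to get rbrrrrbrbbbrb; options L={ -1, -31/32, -123/128, -245/256, -489/512, -1955/2048 } R={ -977/1024, -61/64, -15/16, -7/8, -3/4, -1/2, 0 } → -3909/4096
step 14: add red to get rbrrrrbrbbbrbr; options L={ -1, -31/32, -123/128, -245/256, -489/512, -1955/2048 } R={ -3909/4096, -977/1024, -61/64, -15/16, -7/8, -3/4, -1/2, 0 } → -7819/8192
step 15: add red to get rbrrrrbrbbbrbrr; options L={ -1, -31/32, -123/128, -245/256, -489/512, -1955/2048 } R={ -7819/8192, -3909/4096, -977/1024, -61/64, -15/16, -7/8, -3/4, -1/2, 0 } → -15639/16384

-15639/16384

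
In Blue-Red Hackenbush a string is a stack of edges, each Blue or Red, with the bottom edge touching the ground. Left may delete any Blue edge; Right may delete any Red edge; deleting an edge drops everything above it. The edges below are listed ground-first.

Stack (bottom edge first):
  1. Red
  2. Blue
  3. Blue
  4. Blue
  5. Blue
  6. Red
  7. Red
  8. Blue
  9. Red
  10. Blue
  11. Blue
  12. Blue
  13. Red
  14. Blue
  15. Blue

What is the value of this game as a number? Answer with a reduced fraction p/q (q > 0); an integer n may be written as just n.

Prefix values for Red Blue Blue Blue Blue Red Red Blue Red Blue Blue Blue Red Blue Blue via {L|R} + simplicity:
val_1 [R]  L=[(no moves)]  R=[0]  — -1
val_2 [RB]  L=[-1]  R=[0]  — -1/2
val_3 [RBB]  L=[-1 -1/2]  R=[0]  — -1/4
val_4 [RBBB]  L=[-1 -1/2 -1/4]  R=[0]  — -1/8
val_5 [RBBBB]  L=[-1 -1/2 -1/4 -1/8]  R=[0]  — -1/16
val_6 [RBBBBR]  L=[-1 -1/2 -1/4 -1/8]  R=[-1/16 0]  — -3/32
val_7 [RBBBBRR]  L=[-1 -1/2 -1/4 -1/8]  R=[-3/32 -1/16 0]  — -7/64
val_8 [RBBBBRRB]  L=[-1 -1/2 -1/4 -1/8 -7/64]  R=[-3/32 -1/16 0]  — -13/128
val_9 [RBBBBRRBR]  L=[-1 -1/2 -1/4 -1/8 -7/64]  R=[-13/128 -3/32 -1/16 0]  — -27/256
val_10 [RBBBBRRBRB]  L=[-1 -1/2 -1/4 -1/8 -7/64 -27/256]  R=[-13/128 -3/32 -1/16 0]  — -53/512
val_11 [RBBBBRRBRBB]  L=[-1 -1/2 -1/4 -1/8 -7/64 -27/256 -53/512]  R=[-13/128 -3/32 -1/16 0]  — -105/1024
val_12 [RBBBBRRBRBBB]  L=[-1 -1/2 -1/4 -1/8 -7/64 -27/256 -53/512 -105/1024]  R=[-13/128 -3/32 -1/16 0]  — -209/2048
val_13 [RBBBBRRBRBBBR]  L=[-1 -1/2 -1/4 -1/8 -7/64 -27/256 -53/512 -105/1024]  R=[-209/2048 -13/128 -3/32 -1/16 0]  — -419/4096
val_14 [RBBBBRRBRBBBRB]  L=[-1 -1/2 -1/4 -1/8 -7/64 -27/256 -53/512 -105/1024 -419/4096]  R=[-209/2048 -13/128 -3/32 -1/16 0]  — -837/8192
val_15 [RBBBBRRBRBBBRBB]  L=[-1 -1/2 -1/4 -1/8 -7/64 -27/256 -53/512 -105/1024 -419/4096 -837/8192]  R=[-209/2048 -13/128 -3/32 -1/16 0]  — -1673/16384

-1673/16384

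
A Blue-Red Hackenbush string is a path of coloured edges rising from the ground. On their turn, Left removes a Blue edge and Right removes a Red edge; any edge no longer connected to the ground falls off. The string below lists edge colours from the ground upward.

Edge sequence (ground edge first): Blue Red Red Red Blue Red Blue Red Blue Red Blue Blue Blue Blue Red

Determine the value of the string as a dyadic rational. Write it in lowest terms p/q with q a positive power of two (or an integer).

2749/16384

B: Left { 0 }, Right { ∅ } -> simplest 1
BR: Left { 0 }, Right { 1 } -> simplest 1/2
BRR: Left { 0 }, Right { 1/2 1 } -> simplest 1/4
BRRR: Left { 0 }, Right { 1/4 1/2 1 } -> simplest 1/8
BRRRB: Left { 0 1/8 }, Right { 1/4 1/2 1 } -> simplest 3/16
BRRRBR: Left { 0 1/8 }, Right { 3/16 1/4 1/2 1 } -> simplest 5/32
BRRRBRB: Left { 0 1/8 5/32 }, Right { 3/16 1/4 1/2 1 } -> simplest 11/64
BRRRBRBR: Left { 0 1/8 5/32 }, Right { 11/64 3/16 1/4 1/2 1 } -> simplest 21/128
BRRRBRBRB: Left { 0 1/8 5/32 21/128 }, Right { 11/64 3/16 1/4 1/2 1 } -> simplest 43/256
BRRRBRBRBR: Left { 0 1/8 5/32 21/128 }, Right { 43/256 11/64 3/16 1/4 1/2 1 } -> simplest 85/512
BRRRBRBRBRB: Left { 0 1/8 5/32 21/128 85/512 }, Right { 43/256 11/64 3/16 1/4 1/2 1 } -> simplest 171/1024
BRRRBRBRBRBB: Left { 0 1/8 5/32 21/128 85/512 171/1024 }, Right { 43/256 11/64 3/16 1/4 1/2 1 } -> simplest 343/2048
BRRRBRBRBRBBB: Left { 0 1/8 5/32 21/128 85/512 171/1024 343/2048 }, Right { 43/256 11/64 3/16 1/4 1/2 1 } -> simplest 687/4096
BRRRBRBRBRBBBB: Left { 0 1/8 5/32 21/128 85/512 171/1024 343/2048 687/4096 }, Right { 43/256 11/64 3/16 1/4 1/2 1 } -> simplest 1375/8192
BRRRBRBRBRBBBBR: Left { 0 1/8 5/32 21/128 85/512 171/1024 343/2048 687/4096 }, Right { 1375/8192 43/256 11/64 3/16 1/4 1/2 1 } -> simplest 2749/16384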